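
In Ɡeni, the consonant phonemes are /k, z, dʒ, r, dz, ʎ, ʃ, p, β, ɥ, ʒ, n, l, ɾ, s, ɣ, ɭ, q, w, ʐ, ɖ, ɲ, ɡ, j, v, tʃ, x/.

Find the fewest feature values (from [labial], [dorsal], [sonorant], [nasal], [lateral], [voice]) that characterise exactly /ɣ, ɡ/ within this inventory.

[-sonorant, +voice, +dorsal]

Every target segment is [-sonorant], [+voice], [+dorsal]; each remaining inventory member fails at least one of these. Each conjunct is needed — [+voice, +dorsal] alone would also admit /ʎ, ɥ, w, ɲ, …/; [-sonorant, +dorsal] alone would also admit /k, q, x/; [-sonorant, +voice] alone would also admit /z, dʒ, dz, β, …/ — and no other combination of two listed features has exactly this extension, so three is the minimum.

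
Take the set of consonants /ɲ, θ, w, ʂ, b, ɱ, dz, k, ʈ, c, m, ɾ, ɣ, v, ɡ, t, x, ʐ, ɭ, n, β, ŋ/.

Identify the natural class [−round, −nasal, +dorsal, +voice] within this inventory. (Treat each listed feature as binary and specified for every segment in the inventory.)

ɣ, ɡ

Among the inventory, the [−round] segments are /ɲ, θ, ʂ, b, ɱ, dz, k, ʈ, c, m, ɾ, ɣ, v, ɡ, t, x, ʐ, ɭ, n, β, ŋ/.
Among these, [−nasal] gives /θ, ʂ, b, dz, k, ʈ, c, ɾ, ɣ, v, ɡ, t, x, ʐ, ɭ, β/.
Intersecting with [+dorsal] gives /k, c, ɣ, ɡ, x/.
Within that set, [+voice] leaves /ɣ, ɡ/.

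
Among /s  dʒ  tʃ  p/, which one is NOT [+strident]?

p

/s, tʃ, dʒ/ are all [+strident]; /p/ (voiceless bilabial stop) is [−strident].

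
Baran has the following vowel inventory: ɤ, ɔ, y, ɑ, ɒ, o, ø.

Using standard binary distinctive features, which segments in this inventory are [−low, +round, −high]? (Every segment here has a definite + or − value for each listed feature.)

Checking each segment against [−low], [+round], [−high]: /ɔ/ (mid back rounded lax vowel), /o/ (mid back rounded tense vowel), /ø/ (mid front rounded tense vowel) satisfy every feature; every other segment in the inventory fails at least one.

ɔ, o, ø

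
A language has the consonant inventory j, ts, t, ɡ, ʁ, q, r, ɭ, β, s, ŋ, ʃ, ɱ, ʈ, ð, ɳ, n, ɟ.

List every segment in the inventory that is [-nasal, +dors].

j, ɡ, ʁ, q, ɟ

Eliminate segments failing any feature: /ts, t, r, ɭ, β, s, ʃ, ʈ, ð/ are [-dorsal]; /ŋ, ɱ, ɳ, n/ are [+nasal]. The remaining /j, ɡ, ʁ, q, ɟ/ satisfy [-nasal], [+dorsal].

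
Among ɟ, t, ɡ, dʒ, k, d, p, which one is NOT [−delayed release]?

dʒ

/k, d, p, t, ɟ, ɡ/ are all [−delayed release]; /dʒ/ (voiced postalveolar affricate) is [+delayed release].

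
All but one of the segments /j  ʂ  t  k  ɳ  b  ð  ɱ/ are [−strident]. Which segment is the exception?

ʂ

/ʂ/ is the voiceless retroflex fricative, which is [+strident]; the rest — /ɳ, t, ð, b, ɱ, j, k/ — are [−strident].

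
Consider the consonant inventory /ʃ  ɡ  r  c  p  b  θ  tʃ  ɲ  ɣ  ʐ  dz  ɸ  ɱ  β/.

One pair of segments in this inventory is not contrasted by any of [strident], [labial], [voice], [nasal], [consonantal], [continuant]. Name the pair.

/ɣ/ (voiced velar fricative) and /r/ (alveolar trill) are both [-strident], [-labial], [+voice], [-nasal], [+consonantal], [+continuant], so none of the listed features separates them. (They do differ in [sonorant], [coronal] and [dorsal], which are not among the given features.) Every other pair in the inventory differs on at least one listed feature.

ɣ, r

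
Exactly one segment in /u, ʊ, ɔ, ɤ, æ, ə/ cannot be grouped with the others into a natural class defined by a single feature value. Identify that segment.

/u, ʊ, ɤ, ə, ɔ/ are all [-low], but /æ/ (low front unrounded vowel) is [+low]. No other single segment can be removed to leave a set sharing one feature value that the removed segment lacks, so /æ/ is the odd one out.

æ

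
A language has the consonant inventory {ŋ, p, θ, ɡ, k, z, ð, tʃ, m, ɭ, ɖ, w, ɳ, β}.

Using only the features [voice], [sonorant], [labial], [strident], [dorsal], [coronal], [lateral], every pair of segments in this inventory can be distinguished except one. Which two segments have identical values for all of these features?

/ɖ/ (voiced retroflex stop) and /ð/ (voiced dental fricative) are both [+voice], [-sonorant], [-labial], [-strident], [-dorsal], [+coronal], [-lateral], so none of the listed features separates them. (They do differ in [continuant], [anterior] and [distributed], which are not among the given features.) Every other pair in the inventory differs on at least one listed feature.

ɖ, ð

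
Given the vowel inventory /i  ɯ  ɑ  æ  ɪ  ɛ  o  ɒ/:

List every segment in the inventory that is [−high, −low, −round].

ɛ

First, the [−high] segments are /ɑ, æ, ɛ, o, ɒ/.
Then [−low] gives /ɛ, o/.
Then [−round] leaves /ɛ/.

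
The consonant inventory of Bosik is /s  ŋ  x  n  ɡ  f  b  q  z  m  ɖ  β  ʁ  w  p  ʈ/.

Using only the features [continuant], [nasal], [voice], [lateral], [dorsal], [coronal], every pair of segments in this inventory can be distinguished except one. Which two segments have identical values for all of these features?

ʁ, w

Both /ʁ/ and /w/ are [+continuant], [-nasal], [+voice], [-lateral], [+dorsal], [-coronal]. Since the list omits [labial], [round] and [high] — which do distinguish the voiced uvular fricative from the labial-velar glide — this pair collapses; all other pairs remain distinct.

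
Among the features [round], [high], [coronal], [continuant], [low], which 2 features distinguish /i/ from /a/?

The two segments share [−round], [−coronal], [+continuant]. The only features from the list on which they differ: /i/ is [+high] while /a/ is [−high]; /i/ is [−low] while /a/ is [+low].

[high], [low]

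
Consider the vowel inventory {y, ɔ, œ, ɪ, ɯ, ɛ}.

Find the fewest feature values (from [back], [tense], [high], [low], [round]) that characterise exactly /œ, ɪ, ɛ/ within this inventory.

The class [−back], [−tense] has exactly /œ, ɪ, ɛ/ as its extension in this inventory. No smaller conjunction from the listed features achieves this: [−tense] alone would also admit /ɔ/; [−back] alone would also admit /y/; and checking the remaining single features turns up none with this extension.

[−back, −tense]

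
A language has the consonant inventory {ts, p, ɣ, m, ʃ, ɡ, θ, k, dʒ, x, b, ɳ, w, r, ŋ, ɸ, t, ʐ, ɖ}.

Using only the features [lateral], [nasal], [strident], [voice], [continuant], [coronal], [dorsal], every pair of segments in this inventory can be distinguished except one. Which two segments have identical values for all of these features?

w, ɣ

/w/ (labial-velar glide) and /ɣ/ (voiced velar fricative) are both [-lateral], [-nasal], [-strident], [+voice], [+continuant], [-coronal], [+dorsal], so none of the listed features separates them. (They do differ in [sonorant], [labial] and [round], which are not among the given features.) Every other pair in the inventory differs on at least one listed feature.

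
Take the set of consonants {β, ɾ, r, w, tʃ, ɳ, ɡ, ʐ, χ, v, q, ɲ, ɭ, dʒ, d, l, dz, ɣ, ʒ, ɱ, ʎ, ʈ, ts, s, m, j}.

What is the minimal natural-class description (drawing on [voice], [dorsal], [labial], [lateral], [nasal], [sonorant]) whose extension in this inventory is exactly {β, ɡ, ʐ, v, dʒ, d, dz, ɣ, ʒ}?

/β, ɡ, ʐ, v, dʒ, d, dz, ɣ, ʒ/ are all [-sonorant], [+voice], and no other segment in the inventory matches both values. Dropping any one of them over-generates: [+voice] alone would also admit /ɾ, r, w, ɳ, …/; [-sonorant] alone would also admit /tʃ, χ, q, ʈ, …/. No other single listed feature picks out exactly this set either, so fewer than two features will not do.

[-sonorant, +voice]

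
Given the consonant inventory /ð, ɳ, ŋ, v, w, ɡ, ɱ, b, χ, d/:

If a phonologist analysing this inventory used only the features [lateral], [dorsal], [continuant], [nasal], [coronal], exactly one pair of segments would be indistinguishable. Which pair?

Both /w/ and /χ/ are [-lateral], [+dorsal], [+continuant], [-nasal], [-coronal]. Since the list omits [sonorant], [voice], [labial], [round] and [high] — which do distinguish the labial-velar glide from the voiceless uvular fricative — this pair collapses; all other pairs remain distinct.

w, χ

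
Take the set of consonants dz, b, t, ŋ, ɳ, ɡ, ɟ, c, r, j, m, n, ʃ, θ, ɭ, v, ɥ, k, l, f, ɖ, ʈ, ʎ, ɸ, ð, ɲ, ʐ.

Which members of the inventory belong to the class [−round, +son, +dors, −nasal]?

j, ʎ

The [−round] segments are /dz, b, t, ŋ, ɳ, ɡ, ɟ, c, r, j, m, n, ʃ, θ, ɭ, v, k, l, f, ɖ, ʈ, ʎ, ɸ, ð, ɲ, ʐ/.
Then [+sonorant] gives /ŋ, ɳ, r, j, m, n, ɭ, l, ʎ, ɲ/.
Intersecting with [+dorsal] gives /ŋ, j, ʎ, ɲ/.
Within that set, [−nasal] leaves /j, ʎ/.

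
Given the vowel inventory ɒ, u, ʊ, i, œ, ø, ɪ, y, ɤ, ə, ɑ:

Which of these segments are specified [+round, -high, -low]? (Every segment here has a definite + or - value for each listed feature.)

The [+round] segments are /ɒ, u, ʊ, œ, ø, y/.
Among these, [-high] gives /ɒ, œ, ø/.
Intersecting with [-low] leaves /œ, ø/.

œ, ø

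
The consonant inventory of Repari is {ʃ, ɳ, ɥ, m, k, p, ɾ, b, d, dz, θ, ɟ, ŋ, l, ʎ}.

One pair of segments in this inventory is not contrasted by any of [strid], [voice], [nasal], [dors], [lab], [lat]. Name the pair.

d, ɾ

/d/ (voiced alveolar stop) and /ɾ/ (alveolar tap) are both [−strident], [+voice], [−nasal], [−dorsal], [−labial], [−lateral], so none of the listed features separates them. (They do differ in [sonorant], which is not among the given features.) Every other pair in the inventory differs on at least one listed feature.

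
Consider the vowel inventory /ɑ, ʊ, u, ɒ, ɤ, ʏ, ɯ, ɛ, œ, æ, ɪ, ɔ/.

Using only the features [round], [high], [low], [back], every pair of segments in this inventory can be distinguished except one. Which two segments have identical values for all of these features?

u, ʊ

Both /u/ and /ʊ/ are [+round], [+high], [−low], [+back]. Since the list omits [tense] — which does distinguish the high back rounded tense vowel from the high back rounded lax vowel — this pair collapses; all other pairs remain distinct.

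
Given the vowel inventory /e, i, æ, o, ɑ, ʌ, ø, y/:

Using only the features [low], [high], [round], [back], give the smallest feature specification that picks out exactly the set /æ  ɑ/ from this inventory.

Every target segment is [+low] and no other inventory member is, so one feature is enough.

[+low]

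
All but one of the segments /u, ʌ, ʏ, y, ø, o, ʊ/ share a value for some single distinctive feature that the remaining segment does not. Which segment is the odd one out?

The remaining segments after removing /ʌ/ share [+round]; /ʌ/ (mid back unrounded lax vowel) is [−round]. For every other candidate removal, the leftover set fails to share any single feature value that the removed segment lacks.

ʌ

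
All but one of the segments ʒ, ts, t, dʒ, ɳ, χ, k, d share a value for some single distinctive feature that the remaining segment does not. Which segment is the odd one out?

ɳ

/t, dʒ, d, ts, χ, k, ʒ/ are all [-sonorant], but /ɳ/ (retroflex nasal) is [+sonorant]. No other single segment can be removed to leave a set sharing one feature value that the removed segment lacks, so /ɳ/ is the odd one out.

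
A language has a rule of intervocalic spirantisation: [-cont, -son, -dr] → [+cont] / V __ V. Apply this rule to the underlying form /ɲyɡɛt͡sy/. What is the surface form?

[ɲyɣɛt͡sy]

The only segment in the rule's environment that also matches [-cont, -son, -dr] is /ɡ/. Applying [+continuant] turns the voiced velar stop into /ɣ/ (voiced velar fricative), giving [ɲyɣɛt͡sy].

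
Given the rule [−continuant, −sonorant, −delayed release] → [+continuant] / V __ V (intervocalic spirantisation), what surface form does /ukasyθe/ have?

The only segment in the rule's environment that also matches [−continuant, −sonorant, −delayed release] is /k/. Applying [+continuant] turns the voiceless velar stop into /x/ (voiceless velar fricative), giving [uxasyθe].

[uxasyθe]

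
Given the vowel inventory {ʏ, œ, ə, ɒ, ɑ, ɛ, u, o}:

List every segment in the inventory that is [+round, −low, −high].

œ, o

Eliminate segments failing any feature: /ʏ, u/ are [+high]; /ə, ɑ, ɛ/ are [−round]; /ɒ/ is [+low]. The remaining /œ, o/ satisfy [+round], [−low], [−high].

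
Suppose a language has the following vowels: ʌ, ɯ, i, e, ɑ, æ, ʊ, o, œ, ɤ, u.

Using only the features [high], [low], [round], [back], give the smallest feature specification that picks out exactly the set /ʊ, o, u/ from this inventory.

/ʊ, o, u/ are all [+back], [+round], and no other segment in the inventory matches both values. Dropping any one of them over-generates: [+round] alone would also admit /œ/; [+back] alone would also admit /ʌ, ɯ, ɑ, ɤ/. No other single listed feature picks out exactly this set either, so fewer than two features will not do.

[+back, +round]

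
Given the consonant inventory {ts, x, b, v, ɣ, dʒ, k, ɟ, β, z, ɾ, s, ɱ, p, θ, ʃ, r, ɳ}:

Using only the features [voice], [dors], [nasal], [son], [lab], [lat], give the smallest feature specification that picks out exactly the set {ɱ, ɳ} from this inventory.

[+nasal]

Every target segment is [+nasal] and no other inventory member is, so one feature is enough.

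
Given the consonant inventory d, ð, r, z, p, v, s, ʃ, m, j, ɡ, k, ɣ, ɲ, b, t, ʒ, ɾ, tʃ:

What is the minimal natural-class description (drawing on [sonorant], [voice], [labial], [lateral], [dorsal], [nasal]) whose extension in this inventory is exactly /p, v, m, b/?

[+labial]

/p, v, m, b/ are exactly the [+labial] segments in the inventory, so a single feature suffices.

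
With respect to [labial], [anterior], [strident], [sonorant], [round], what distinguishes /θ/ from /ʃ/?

[strident], [anterior]

/θ/ is the voiceless dental fricative and /ʃ/ is the voiceless postalveolar fricative. Both are [-labial], [-sonorant], [-round]. /θ/ is [-strident] while /ʃ/ is [+strident]; /θ/ is [+anterior] while /ʃ/ is [-anterior], so the distinguishing features are [strident], [anterior].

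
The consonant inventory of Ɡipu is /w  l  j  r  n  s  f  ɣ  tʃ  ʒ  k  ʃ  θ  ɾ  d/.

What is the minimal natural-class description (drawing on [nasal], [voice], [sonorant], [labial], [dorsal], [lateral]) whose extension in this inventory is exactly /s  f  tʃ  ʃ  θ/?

Every target segment is [−voice], [−dorsal]; each remaining inventory member fails at least one of these. Each conjunct is needed — [−dorsal] alone would also admit /l, r, n, ʒ, …/; [−voice] alone would also admit /k/ — and no other single listed feature has exactly this extension, so two is the minimum.

[−voice, −dorsal]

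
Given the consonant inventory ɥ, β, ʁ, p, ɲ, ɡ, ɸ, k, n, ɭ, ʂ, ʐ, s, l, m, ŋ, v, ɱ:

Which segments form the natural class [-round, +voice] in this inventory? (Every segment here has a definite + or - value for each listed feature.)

Checking each segment against [-round], [+voice]: /β/ (voiced bilabial fricative), /ʁ/ (voiced uvular fricative), /ɲ/ (palatal nasal), /ɡ/ (voiced velar stop), /n/ (alveolar nasal), /ɭ/ (retroflex lateral approximant), among others, satisfy every feature; every other segment in the inventory fails at least one.

β, ʁ, ɲ, ɡ, n, ɭ, ʐ, l, m, ŋ, v, ɱ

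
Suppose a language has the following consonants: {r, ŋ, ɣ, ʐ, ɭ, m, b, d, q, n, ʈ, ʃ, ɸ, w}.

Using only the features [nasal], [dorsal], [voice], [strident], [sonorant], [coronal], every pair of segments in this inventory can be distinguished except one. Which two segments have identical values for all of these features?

Both /ɭ/ and /r/ are [−nasal], [−dorsal], [+voice], [−strident], [+sonorant], [+coronal]. Since the list omits [lateral] and [anterior] — which do distinguish the retroflex lateral approximant from the alveolar trill — this pair collapses; all other pairs remain distinct.

ɭ, r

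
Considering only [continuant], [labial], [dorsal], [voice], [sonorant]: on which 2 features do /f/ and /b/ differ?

The two segments share [+labial], [-dorsal], [-sonorant]. The only features from the list on which they differ: /f/ is [-voice] while /b/ is [+voice]; /f/ is [+continuant] while /b/ is [-continuant].

[voice], [continuant]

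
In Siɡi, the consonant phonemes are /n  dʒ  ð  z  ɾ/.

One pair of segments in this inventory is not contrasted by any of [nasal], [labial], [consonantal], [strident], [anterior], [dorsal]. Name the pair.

ð, ɾ

/ð/ (voiced dental fricative) and /ɾ/ (alveolar tap) are both [−nasal], [−labial], [+consonantal], [−strident], [+anterior], [−dorsal], so none of the listed features separates them. (They do differ in [sonorant], which is not among the given features.) Every other pair in the inventory differs on at least one listed feature.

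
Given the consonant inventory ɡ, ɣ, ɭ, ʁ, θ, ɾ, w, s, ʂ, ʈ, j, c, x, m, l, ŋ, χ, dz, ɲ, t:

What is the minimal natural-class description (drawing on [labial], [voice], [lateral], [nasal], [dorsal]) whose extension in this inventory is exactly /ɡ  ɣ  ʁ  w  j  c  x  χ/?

[-nasal, +dorsal]

/ɡ, ɣ, ʁ, w, j, c, x, χ/ are all [-nasal], [+dorsal], and no other segment in the inventory matches both values. Dropping any one of them over-generates: [+dorsal] alone would also admit /ŋ, ɲ/; [-nasal] alone would also admit /ɭ, θ, ɾ, s, …/. No other single listed feature picks out exactly this set either, so fewer than two features will not do.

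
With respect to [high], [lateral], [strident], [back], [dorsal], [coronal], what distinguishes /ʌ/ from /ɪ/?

[high], [back]

/ʌ/ (mid back unrounded lax vowel) and /ɪ/ (high front unrounded lax vowel) agree on [−lateral], [−strident], [+dorsal], [−coronal]. They differ on [high] (/ʌ/ [−], /ɪ/ [+]), [back] (/ʌ/ [+], /ɪ/ [−]).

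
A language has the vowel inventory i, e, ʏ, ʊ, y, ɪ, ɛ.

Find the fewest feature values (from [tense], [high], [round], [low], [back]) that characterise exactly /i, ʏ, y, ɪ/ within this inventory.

/i, ʏ, y, ɪ/ are all [+high], [−back], and no other segment in the inventory matches both values. Dropping any one of them over-generates: [−back] alone would also admit /e, ɛ/; [+high] alone would also admit /ʊ/. No other single listed feature picks out exactly this set either, so fewer than two features will not do.

[+high, −back]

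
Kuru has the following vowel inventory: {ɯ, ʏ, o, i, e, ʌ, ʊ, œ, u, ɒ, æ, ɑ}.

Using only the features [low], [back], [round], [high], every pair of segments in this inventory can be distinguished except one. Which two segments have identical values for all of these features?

ʊ, u

Both /ʊ/ and /u/ are [-low], [+back], [+round], [+high]. Since the list omits [tense] — which does distinguish the high back rounded lax vowel from the high back rounded tense vowel — this pair collapses; all other pairs remain distinct.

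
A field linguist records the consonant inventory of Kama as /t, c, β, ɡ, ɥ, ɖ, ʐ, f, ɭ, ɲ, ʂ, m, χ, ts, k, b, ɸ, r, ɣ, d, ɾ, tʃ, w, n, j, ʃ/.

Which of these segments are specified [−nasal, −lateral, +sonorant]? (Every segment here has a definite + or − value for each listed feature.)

First, the [−nasal] segments are /t, c, β, ɡ, ɥ, ɖ, ʐ, f, ɭ, ʂ, χ, ts, k, b, ɸ, r, ɣ, d, ɾ, tʃ, w, j, ʃ/.
Of those, [−lateral] gives /t, c, β, ɡ, ɥ, ɖ, ʐ, f, ʂ, χ, ts, k, b, ɸ, r, ɣ, d, ɾ, tʃ, w, j, ʃ/.
Among these, [+sonorant] leaves /ɥ, r, ɾ, w, j/.

ɥ, r, ɾ, w, j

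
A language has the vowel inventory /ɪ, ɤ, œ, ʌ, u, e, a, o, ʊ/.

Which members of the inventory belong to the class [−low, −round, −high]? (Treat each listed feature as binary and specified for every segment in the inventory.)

ɤ, ʌ, e

Checking each segment against [−low], [−round], [−high]: /ɤ/ (mid back unrounded tense vowel), /ʌ/ (mid back unrounded lax vowel), /e/ (mid front unrounded tense vowel) satisfy every feature; every other segment in the inventory fails at least one.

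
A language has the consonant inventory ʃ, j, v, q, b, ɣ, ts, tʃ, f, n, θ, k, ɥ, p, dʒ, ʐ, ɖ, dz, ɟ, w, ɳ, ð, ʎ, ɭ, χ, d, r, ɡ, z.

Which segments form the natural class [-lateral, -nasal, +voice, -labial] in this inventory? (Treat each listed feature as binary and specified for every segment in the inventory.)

j, ɣ, dʒ, ʐ, ɖ, dz, ɟ, ð, d, r, ɡ, z

Checking each segment against [-lateral], [-nasal], [+voice], [-labial]: /j/ (palatal glide), /ɣ/ (voiced velar fricative), /dʒ/ (voiced postalveolar affricate), /ʐ/ (voiced retroflex fricative), /ɖ/ (voiced retroflex stop), /dz/ (voiced alveolar affricate), among others, satisfy every feature; every other segment in the inventory fails at least one.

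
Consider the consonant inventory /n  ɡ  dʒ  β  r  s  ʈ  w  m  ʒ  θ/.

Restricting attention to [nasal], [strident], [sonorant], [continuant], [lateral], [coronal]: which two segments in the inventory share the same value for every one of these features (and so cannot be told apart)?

ʒ, s

Both /ʒ/ and /s/ are [−nasal], [+strident], [−sonorant], [+continuant], [−lateral], [+coronal]. Since the list omits [voice], [anterior] and [distributed] — which do distinguish the voiced postalveolar fricative from the voiceless alveolar fricative — this pair collapses; all other pairs remain distinct.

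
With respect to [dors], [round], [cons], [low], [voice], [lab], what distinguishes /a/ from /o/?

[labial], [round], [low]

/a/ is the low unrounded vowel and /o/ is the mid back rounded tense vowel. Both are [+dorsal], [−consonantal], [+voice]. /a/ is [−labial] while /o/ is [+labial]; /a/ is [−round] while /o/ is [+round]; /a/ is [+low] while /o/ is [−low], so the distinguishing features are [labial], [round], [low].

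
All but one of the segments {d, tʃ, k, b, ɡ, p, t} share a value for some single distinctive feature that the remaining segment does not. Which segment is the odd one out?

The remaining segments after removing /tʃ/ share [−delayed release]; /tʃ/ (voiceless postalveolar affricate) is [+delayed release]. For every other candidate removal, the leftover set fails to share any single feature value that the removed segment lacks.

tʃ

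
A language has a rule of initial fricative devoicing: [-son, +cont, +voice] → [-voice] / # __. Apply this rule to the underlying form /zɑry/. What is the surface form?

[sɑry]

Only the initial segment /z/ is both word-initial and matches the structural description. It is a voiced alveolar fricative, so [-son, +cont, +voice] holds; changing it to [-voice] with all other features held fixed yields /s/ (voiceless alveolar fricative). No other segment meets both the structural description and the environment, so the output is [sɑry].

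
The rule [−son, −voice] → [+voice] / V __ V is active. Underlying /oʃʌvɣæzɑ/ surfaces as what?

The only segment in the rule's environment that also matches [−son, −voice] is /ʃ/. Applying [+voice] turns the voiceless postalveolar fricative into /ʒ/ (voiced postalveolar fricative), giving [oʒʌvɣæzɑ].

[oʒʌvɣæzɑ]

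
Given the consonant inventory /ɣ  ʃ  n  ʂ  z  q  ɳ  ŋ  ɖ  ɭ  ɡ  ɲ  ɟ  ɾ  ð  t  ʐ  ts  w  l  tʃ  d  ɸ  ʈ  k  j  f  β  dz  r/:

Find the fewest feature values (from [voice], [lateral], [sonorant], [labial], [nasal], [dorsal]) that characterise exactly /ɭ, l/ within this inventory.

[+lateral]

/ɭ, l/ are exactly the [+lateral] segments in the inventory, so a single feature suffices.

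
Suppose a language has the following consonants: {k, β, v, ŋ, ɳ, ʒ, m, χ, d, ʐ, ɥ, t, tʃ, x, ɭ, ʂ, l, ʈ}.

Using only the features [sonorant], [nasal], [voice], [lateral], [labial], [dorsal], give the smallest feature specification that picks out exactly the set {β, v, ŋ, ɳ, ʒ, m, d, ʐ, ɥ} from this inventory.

The class [+voice], [-lateral] has exactly /β, v, ŋ, ɳ, ʒ, m, d, ʐ, ɥ/ as its extension in this inventory. No smaller conjunction from the listed features achieves this: [-lateral] alone would also admit /k, χ, t, tʃ, …/; [+voice] alone would also admit /ɭ, l/; and checking the remaining single features turns up none with this extension.

[+voice, -lateral]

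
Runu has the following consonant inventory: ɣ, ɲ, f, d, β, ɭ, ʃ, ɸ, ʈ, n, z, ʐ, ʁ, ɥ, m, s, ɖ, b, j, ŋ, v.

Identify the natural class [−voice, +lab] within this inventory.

Checking each segment against [−voice], [+labial]: /f/ (voiceless labiodental fricative), /ɸ/ (voiceless bilabial fricative) satisfy every feature; every other segment in the inventory fails at least one.

f, ɸ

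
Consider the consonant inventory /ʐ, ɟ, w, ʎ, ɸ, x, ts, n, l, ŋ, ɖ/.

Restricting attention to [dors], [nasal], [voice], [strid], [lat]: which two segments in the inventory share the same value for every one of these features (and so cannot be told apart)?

ɟ, w

/ɟ/ (voiced palatal stop) and /w/ (labial-velar glide) are both [+dorsal], [-nasal], [+voice], [-strident], [-lateral], so none of the listed features separates them. (They do differ in [sonorant], [continuant], [labial], [round] and [back], which are not among the given features.) Every other pair in the inventory differs on at least one listed feature.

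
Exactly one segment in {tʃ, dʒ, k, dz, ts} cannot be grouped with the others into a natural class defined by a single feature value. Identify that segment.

k

/dz, tʃ, dʒ, ts/ are all [+delayed release], but /k/ (voiceless velar stop) is [−delayed release]. No other single segment can be removed to leave a set sharing one feature value that the removed segment lacks, so /k/ is the odd one out.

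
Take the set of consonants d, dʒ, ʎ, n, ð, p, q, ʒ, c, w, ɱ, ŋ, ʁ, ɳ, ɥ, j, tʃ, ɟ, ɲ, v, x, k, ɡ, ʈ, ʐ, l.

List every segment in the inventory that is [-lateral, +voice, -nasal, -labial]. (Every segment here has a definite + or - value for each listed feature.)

d, dʒ, ð, ʒ, ʁ, j, ɟ, ɡ, ʐ

The [-lateral] segments are /d, dʒ, n, ð, p, q, ʒ, c, w, ɱ, ŋ, ʁ, ɳ, ɥ, j, tʃ, ɟ, ɲ, v, x, k, ɡ, ʈ, ʐ/.
Intersecting with [+voice] gives /d, dʒ, n, ð, ʒ, w, ɱ, ŋ, ʁ, ɳ, ɥ, j, ɟ, ɲ, v, ɡ, ʐ/.
Of those, [-nasal] gives /d, dʒ, ð, ʒ, w, ʁ, ɥ, j, ɟ, v, ɡ, ʐ/.
Among these, [-labial] leaves /d, dʒ, ð, ʒ, ʁ, j, ɟ, ɡ, ʐ/.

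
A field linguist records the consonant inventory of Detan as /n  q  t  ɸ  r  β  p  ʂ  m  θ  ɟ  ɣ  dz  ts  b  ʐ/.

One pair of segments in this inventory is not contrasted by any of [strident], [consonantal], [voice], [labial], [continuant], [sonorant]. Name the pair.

On the given features, /q/ and /t/ have an identical profile: [−strident], [+consonantal], [−voice], [−labial], [−continuant], [−sonorant]. No other two segments in the inventory coincide on all 6 features. (They do differ in [coronal] and [dorsal], which are not among the given features.)

q, t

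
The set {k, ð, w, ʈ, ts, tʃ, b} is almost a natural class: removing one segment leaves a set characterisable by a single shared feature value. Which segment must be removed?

The remaining segments after removing /w/ share [-sonorant]; /w/ (labial-velar glide) is [+sonorant]. For every other candidate removal, the leftover set fails to share any single feature value that the removed segment lacks.

w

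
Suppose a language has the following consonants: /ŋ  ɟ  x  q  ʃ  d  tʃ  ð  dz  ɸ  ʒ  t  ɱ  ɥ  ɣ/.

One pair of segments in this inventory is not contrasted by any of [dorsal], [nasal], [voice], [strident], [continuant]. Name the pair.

On the given features, /ɣ/ and /ɥ/ have an identical profile: [+dorsal], [-nasal], [+voice], [-strident], [+continuant]. No other two segments in the inventory coincide on all 5 features. (They do differ in [sonorant], [labial], [round] and [back], which are not among the given features.)

ɣ, ɥ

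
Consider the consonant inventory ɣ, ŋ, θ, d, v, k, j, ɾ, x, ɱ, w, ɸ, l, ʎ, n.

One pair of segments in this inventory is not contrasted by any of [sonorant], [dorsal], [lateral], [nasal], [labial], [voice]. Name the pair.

Both /k/ and /x/ are [-sonorant], [+dorsal], [-lateral], [-nasal], [-labial], [-voice]. Since the list omits [continuant] — which does distinguish the voiceless velar stop from the voiceless velar fricative — this pair collapses; all other pairs remain distinct.

k, x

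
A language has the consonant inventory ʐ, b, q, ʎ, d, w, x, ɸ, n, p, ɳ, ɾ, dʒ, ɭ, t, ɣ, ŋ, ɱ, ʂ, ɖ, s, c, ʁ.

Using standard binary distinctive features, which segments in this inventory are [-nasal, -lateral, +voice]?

ʐ, b, d, w, ɾ, dʒ, ɣ, ɖ, ʁ

Checking each segment against [-nasal], [-lateral], [+voice]: /ʐ/ (voiced retroflex fricative), /b/ (voiced bilabial stop), /d/ (voiced alveolar stop), /w/ (labial-velar glide), /ɾ/ (alveolar tap), /dʒ/ (voiced postalveolar affricate), among others, satisfy every feature; every other segment in the inventory fails at least one.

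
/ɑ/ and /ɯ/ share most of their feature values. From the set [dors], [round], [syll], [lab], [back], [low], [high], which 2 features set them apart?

[high], [low]

/ɑ/ is the low back unrounded vowel and /ɯ/ is the high back unrounded vowel. Both are [+dorsal], [−round], [+syllabic], [−labial], [+back]. /ɑ/ is [−high] while /ɯ/ is [+high]; /ɑ/ is [+low] while /ɯ/ is [−low], so the distinguishing features are [high], [low].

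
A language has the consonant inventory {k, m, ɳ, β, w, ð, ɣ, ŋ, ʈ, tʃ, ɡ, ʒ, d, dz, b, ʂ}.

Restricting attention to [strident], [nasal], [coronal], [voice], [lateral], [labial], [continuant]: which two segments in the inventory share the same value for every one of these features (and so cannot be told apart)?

On the given features, /w/ and /β/ have an identical profile: [−strident], [−nasal], [−coronal], [+voice], [−lateral], [+labial], [+continuant]. No other two segments in the inventory coincide on all 7 features. (They do differ in [sonorant], [round] and [dorsal], which are not among the given features.)

w, β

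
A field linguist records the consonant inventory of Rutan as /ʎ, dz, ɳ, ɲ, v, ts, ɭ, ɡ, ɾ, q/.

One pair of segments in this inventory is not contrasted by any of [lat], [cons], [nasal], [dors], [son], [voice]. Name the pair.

v, dz

Both /v/ and /dz/ are [-lateral], [+consonantal], [-nasal], [-dorsal], [-sonorant], [+voice]. Since the list omits [continuant], [labial] and [coronal] — which do distinguish the voiced labiodental fricative from the voiced alveolar affricate — this pair collapses; all other pairs remain distinct.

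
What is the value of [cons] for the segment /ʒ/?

/ʒ/ is the voiced postalveolar fricative. The feature [consonantal] marks segments produced with a major constriction in the vocal tract; /ʒ/ has this property, so it is [+consonantal].

[+consonantal]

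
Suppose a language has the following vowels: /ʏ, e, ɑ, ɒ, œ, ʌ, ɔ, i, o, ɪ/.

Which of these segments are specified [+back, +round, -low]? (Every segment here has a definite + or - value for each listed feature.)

ɔ, o

Eliminate segments failing any feature: /ʏ, e, œ, i, ɪ/ are [-back]; /ɑ, ʌ/ are [-round]; /ɒ/ is [+low]. The remaining /ɔ, o/ satisfy [+back], [+round], [-low].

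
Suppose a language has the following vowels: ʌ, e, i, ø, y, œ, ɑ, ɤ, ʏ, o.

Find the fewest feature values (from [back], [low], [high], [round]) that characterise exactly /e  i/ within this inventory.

Every target segment is [−back], [−round]; each remaining inventory member fails at least one of these. Each conjunct is needed — [−round] alone would also admit /ʌ, ɑ, ɤ/; [−back] alone would also admit /ø, y, œ, ʏ/ — and no other single listed feature has exactly this extension, so two is the minimum.

[−back, −round]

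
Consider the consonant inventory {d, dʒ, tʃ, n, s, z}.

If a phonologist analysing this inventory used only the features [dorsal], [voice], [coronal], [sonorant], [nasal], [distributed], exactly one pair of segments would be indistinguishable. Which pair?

Both /z/ and /d/ are [−dorsal], [+voice], [+coronal], [−sonorant], [−nasal], [−distributed]. Since the list omits [continuant] and [strident] — which do distinguish the voiced alveolar fricative from the voiced alveolar stop — this pair collapses; all other pairs remain distinct.

z, d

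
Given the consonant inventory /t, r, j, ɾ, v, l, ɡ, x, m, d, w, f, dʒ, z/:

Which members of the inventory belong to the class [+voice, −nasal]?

Eliminate segments failing any feature: /t, x, f/ are [−voice]; /m/ is [+nasal]. The remaining /r, j, ɾ, v, l, ɡ, d, w, dʒ, z/ satisfy [+voice], [−nasal].

r, j, ɾ, v, l, ɡ, d, w, dʒ, z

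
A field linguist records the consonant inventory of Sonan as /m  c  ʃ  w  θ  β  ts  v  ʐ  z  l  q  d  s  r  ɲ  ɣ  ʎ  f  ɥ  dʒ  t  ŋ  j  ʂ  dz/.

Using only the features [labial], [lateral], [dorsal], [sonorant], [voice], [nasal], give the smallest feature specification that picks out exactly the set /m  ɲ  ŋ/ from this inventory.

The target set is precisely the extension of [+nasal] in this inventory.

[+nasal]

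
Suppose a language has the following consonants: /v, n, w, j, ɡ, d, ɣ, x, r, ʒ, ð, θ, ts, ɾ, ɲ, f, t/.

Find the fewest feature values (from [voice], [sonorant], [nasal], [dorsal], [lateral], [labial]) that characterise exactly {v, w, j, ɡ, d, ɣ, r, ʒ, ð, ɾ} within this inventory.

[+voice, -nasal]

Every target segment is [+voice], [-nasal]; each remaining inventory member fails at least one of these. Each conjunct is needed — [-nasal] alone would also admit /x, θ, ts, f, …/; [+voice] alone would also admit /n, ɲ/ — and no other single listed feature has exactly this extension, so two is the minimum.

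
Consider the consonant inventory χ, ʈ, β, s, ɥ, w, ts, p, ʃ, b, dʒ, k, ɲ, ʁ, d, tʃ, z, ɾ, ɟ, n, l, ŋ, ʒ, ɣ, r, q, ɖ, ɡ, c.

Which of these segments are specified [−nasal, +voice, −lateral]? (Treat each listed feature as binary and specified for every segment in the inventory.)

Checking each segment against [−nasal], [+voice], [−lateral]: /β/ (voiced bilabial fricative), /ɥ/ (labial-palatal glide), /w/ (labial-velar glide), /b/ (voiced bilabial stop), /dʒ/ (voiced postalveolar affricate), /ʁ/ (voiced uvular fricative), among others, satisfy every feature; every other segment in the inventory fails at least one.

β, ɥ, w, b, dʒ, ʁ, d, z, ɾ, ɟ, ʒ, ɣ, r, ɖ, ɡ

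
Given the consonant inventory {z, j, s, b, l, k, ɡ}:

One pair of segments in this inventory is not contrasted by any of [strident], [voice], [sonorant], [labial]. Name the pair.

On the given features, /j/ and /l/ have an identical profile: [-strident], [+voice], [+sonorant], [-labial]. No other two segments in the inventory coincide on all 4 features. (They do differ in [lateral] and [dorsal], which are not among the given features.)

j, l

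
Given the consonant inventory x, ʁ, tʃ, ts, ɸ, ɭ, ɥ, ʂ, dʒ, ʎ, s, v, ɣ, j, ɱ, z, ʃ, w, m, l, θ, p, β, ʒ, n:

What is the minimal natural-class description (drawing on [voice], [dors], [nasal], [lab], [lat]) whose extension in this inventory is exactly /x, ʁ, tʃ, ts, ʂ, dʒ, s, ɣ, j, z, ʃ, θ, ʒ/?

Every target segment is [-nasal], [-lateral], [-labial]; each remaining inventory member fails at least one of these. Each conjunct is needed — [-lateral, -labial] alone would also admit /n/; [-nasal, -labial] alone would also admit /ɭ, ʎ, l/; [-nasal, -lateral] alone would also admit /ɸ, ɥ, v, w, …/ — and no other combination of two listed features has exactly this extension, so three is the minimum.

[-nasal, -lat, -lab]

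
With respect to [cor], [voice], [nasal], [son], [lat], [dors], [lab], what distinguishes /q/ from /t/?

[coronal], [dorsal]

/q/ is the voiceless uvular stop and /t/ is the voiceless alveolar stop. Both are [−voice], [−nasal], [−sonorant], [−lateral], [−labial]. /q/ is [−coronal] while /t/ is [+coronal]; /q/ is [+dorsal] while /t/ is [−dorsal], so the distinguishing features are [coronal], [dorsal].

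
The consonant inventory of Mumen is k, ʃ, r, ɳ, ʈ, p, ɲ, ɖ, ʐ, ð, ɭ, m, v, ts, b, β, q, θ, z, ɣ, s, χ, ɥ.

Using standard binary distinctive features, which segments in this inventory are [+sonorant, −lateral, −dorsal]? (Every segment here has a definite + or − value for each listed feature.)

r, ɳ, m

Checking each segment against [+sonorant], [−lateral], [−dorsal]: /r/ (alveolar trill), /ɳ/ (retroflex nasal), /m/ (bilabial nasal) satisfy every feature; every other segment in the inventory fails at least one.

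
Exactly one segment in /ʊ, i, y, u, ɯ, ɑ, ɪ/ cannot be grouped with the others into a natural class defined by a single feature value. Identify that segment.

ɑ

The remaining segments after removing /ɑ/ share [+high]; /ɑ/ (low back unrounded vowel) is [−high]. For every other candidate removal, the leftover set fails to share any single feature value that the removed segment lacks.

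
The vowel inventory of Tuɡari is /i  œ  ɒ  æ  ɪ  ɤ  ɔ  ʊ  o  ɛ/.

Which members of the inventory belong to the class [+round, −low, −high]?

œ, ɔ, o

Among the inventory, the [+round] segments are /œ, ɒ, ɔ, ʊ, o/.
Intersecting with [−low] gives /œ, ɔ, ʊ, o/.
Among these, [−high] leaves /œ, ɔ, o/.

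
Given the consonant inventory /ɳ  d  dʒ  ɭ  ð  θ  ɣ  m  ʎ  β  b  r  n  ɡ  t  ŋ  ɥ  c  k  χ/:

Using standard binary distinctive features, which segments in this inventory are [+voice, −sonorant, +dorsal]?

ɣ, ɡ

The [+voice] segments are /ɳ, d, dʒ, ɭ, ð, ɣ, m, ʎ, β, b, r, n, ɡ, ŋ, ɥ/.
Within that set, [−sonorant] gives /d, dʒ, ð, ɣ, β, b, ɡ/.
Within that set, [+dorsal] leaves /ɣ, ɡ/.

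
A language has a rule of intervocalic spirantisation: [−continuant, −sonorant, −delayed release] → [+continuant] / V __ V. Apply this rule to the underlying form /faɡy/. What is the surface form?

/ɡ/ satisfies [−continuant, −sonorant, −delayed release] and sits in V __ V. The [+continuant] counterpart of the voiced velar stop is /ɣ/. Other segments in /faɡy/ either fail the structural description or are not in the environment, so the surface form is [faɣy].

[faɣy]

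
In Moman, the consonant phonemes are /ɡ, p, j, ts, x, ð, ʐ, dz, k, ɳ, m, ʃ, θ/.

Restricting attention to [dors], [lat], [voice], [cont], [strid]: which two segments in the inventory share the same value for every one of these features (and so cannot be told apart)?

ɳ, m

Both /ɳ/ and /m/ are [−dorsal], [−lateral], [+voice], [−continuant], [−strident]. Since the list omits [labial] and [coronal] — which do distinguish the retroflex nasal from the bilabial nasal — this pair collapses; all other pairs remain distinct.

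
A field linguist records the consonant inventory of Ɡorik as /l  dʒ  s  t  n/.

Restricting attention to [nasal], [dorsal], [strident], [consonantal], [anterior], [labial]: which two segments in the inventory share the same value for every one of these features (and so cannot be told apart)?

/t/ (voiceless alveolar stop) and /l/ (alveolar lateral approximant) are both [−nasal], [−dorsal], [−strident], [+consonantal], [+anterior], [−labial], so none of the listed features separates them. (They do differ in [sonorant], [voice] and [lateral], which are not among the given features.) Every other pair in the inventory differs on at least one listed feature.

t, l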